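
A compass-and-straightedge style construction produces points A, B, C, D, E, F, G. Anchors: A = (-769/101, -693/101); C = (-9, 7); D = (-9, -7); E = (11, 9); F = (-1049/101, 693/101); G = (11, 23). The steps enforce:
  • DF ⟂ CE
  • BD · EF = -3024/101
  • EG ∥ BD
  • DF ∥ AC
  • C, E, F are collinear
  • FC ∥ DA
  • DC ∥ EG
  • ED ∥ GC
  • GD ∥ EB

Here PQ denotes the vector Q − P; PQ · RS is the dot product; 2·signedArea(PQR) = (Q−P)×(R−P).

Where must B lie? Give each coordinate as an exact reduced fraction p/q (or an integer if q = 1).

1. B_x = -9  [EG ∥ BD ∩ GD ∥ EB]
2. B_y = -21  [EG ∥ BD ∩ GD ∥ EB]
   → B = (-9, -21)

B = (-9, -21)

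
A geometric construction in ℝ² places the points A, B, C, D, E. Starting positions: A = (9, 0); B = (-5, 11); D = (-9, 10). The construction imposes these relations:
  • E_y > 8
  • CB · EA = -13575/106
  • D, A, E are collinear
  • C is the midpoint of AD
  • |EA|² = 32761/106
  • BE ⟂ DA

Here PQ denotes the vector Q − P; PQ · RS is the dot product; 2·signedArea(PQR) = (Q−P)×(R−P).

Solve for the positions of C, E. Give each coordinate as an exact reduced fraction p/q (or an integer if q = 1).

1. C_x = 0  [C is the midpoint of AD]
2. C_y = 5  [C is the midpoint of AD]
   → C = (0, 5)
3. E_x = -675/106  [D, A, E are collinear ∩ BE ⟂ DA]
4. E_y = 905/106  [D, A, E are collinear ∩ BE ⟂ DA]
   → E = (-675/106, 905/106)

C = (0, 5)
E = (-675/106, 905/106)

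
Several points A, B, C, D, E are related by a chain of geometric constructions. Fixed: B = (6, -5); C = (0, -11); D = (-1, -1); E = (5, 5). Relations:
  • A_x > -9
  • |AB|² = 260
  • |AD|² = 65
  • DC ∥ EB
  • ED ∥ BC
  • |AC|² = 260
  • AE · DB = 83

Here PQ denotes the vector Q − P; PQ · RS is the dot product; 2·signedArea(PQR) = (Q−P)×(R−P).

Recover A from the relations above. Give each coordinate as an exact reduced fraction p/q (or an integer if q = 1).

1. A_x = -8  [line -7·x + 4·y + -68 = 0 ∩ |AC|² = 260]
2. A_y = 3  [line -7·x + 4·y + -68 = 0 ∩ |AC|² = 260]
   → A = (-8, 3)

A = (-8, 3)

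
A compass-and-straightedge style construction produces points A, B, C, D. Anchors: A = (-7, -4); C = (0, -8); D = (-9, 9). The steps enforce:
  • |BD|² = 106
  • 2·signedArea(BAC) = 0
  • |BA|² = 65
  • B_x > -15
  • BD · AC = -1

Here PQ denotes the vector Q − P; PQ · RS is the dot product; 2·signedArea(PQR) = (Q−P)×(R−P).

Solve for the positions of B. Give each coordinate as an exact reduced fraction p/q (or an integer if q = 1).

B = (-14, 0)

1. B_x = -14  [2·signedArea(BAC) = 0 ∩ BD · AC = -1]
2. B_y = 0  [2·signedArea(BAC) = 0 ∩ BD · AC = -1]
   → B = (-14, 0)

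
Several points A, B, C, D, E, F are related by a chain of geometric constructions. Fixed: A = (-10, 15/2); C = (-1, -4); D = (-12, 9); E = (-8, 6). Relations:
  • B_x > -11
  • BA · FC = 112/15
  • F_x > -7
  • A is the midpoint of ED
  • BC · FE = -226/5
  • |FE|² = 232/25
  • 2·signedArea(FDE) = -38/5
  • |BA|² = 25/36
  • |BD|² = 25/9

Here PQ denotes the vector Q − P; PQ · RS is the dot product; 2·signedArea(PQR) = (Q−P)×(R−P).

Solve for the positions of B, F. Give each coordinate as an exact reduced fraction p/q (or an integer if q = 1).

B = (-32/3, 8)
F = (-34/5, 16/5)

1. F_x = -34/5  [line 3·x + 4·y + 38/5 = 0 ∩ |FE|² = 232/25]
2. F_y = 16/5  [line 3·x + 4·y + 38/5 = 0 ∩ |FE|² = 232/25]
   → F = (-34/5, 16/5)
3. B_x = -32/3  [BA · FC = 112/15 ∩ BC · FE = -226/5]
4. B_y = 8  [BA · FC = 112/15 ∩ BC · FE = -226/5]
   → B = (-32/3, 8)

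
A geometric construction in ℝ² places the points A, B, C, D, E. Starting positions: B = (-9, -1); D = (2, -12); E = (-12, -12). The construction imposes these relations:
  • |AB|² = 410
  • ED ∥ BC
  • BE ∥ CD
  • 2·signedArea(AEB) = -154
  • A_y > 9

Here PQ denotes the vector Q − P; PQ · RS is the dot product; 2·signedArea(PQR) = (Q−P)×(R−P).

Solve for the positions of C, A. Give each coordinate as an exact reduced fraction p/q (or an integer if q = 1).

1. C_x = 5  [BE ∥ CD ∩ ED ∥ BC]
2. C_y = -1  [BE ∥ CD ∩ ED ∥ BC]
   → C = (5, -1)
3. A_x = 8  [line -11·x + 3·y + 58 = 0 ∩ |AB|² = 410]
4. A_y = 10  [line -11·x + 3·y + 58 = 0 ∩ |AB|² = 410]
   → A = (8, 10)

A = (8, 10)
C = (5, -1)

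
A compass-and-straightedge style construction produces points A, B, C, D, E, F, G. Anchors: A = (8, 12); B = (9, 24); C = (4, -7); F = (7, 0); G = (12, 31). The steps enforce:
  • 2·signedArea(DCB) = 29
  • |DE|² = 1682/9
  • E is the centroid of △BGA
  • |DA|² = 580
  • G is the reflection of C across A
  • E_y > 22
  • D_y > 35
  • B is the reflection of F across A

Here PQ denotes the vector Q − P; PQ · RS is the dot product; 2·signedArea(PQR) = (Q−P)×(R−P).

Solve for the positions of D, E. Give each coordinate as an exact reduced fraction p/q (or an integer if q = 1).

1. D_x = 10  [line -31·x + 5·y + 130 = 0 ∩ |DA|² = 580]
2. D_y = 36  [line -31·x + 5·y + 130 = 0 ∩ |DA|² = 580]
   → D = (10, 36)
3. E_x = 29/3  [E is the centroid of △BGA]
4. E_y = 67/3  [E is the centroid of △BGA]
   → E = (29/3, 67/3)

D = (10, 36)
E = (29/3, 67/3)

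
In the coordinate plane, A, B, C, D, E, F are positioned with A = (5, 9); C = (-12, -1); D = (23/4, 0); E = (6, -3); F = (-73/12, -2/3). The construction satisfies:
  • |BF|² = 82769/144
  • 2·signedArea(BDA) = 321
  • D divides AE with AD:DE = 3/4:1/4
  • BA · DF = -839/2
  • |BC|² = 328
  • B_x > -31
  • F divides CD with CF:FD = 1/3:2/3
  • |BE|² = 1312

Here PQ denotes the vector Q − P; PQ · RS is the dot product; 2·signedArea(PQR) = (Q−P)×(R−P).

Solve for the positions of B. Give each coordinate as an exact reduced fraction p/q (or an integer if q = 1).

B = (-30, 1)

1. B_x = -30  [2·signedArea(BDA) = 321 ∩ BA · DF = -839/2]
2. B_y = 1  [2·signedArea(BDA) = 321 ∩ BA · DF = -839/2]
   → B = (-30, 1)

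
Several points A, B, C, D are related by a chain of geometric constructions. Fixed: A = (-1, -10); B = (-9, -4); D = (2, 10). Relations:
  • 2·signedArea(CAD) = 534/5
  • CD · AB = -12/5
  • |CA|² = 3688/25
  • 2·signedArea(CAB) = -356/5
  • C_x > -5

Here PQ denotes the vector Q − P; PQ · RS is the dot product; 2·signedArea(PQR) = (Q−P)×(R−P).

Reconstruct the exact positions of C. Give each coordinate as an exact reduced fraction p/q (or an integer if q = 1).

C = (-23/5, 8/5)

1. C_x = -23/5  [2·signedArea(CAB) = -356/5 ∩ 2·signedArea(CAD) = 534/5]
2. C_y = 8/5  [2·signedArea(CAB) = -356/5 ∩ 2·signedArea(CAD) = 534/5]
   → C = (-23/5, 8/5)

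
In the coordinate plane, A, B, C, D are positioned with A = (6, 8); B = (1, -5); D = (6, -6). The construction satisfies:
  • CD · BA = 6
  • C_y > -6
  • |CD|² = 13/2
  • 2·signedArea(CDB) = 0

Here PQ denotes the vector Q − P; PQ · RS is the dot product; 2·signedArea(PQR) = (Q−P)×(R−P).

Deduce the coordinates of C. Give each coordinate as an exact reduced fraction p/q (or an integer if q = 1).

1. C_x = 7/2  [2·signedArea(CDB) = 0 ∩ CD · BA = 6]
2. C_y = -11/2  [2·signedArea(CDB) = 0 ∩ CD · BA = 6]
   → C = (7/2, -11/2)

C = (7/2, -11/2)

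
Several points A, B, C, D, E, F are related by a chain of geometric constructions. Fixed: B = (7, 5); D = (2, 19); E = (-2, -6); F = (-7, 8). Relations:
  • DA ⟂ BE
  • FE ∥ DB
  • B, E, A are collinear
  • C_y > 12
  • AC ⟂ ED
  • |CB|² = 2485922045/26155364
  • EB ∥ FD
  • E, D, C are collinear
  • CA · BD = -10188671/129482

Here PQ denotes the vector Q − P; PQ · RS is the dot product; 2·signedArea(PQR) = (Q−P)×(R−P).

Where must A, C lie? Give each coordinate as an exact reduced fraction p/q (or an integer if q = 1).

1. A_x = 2395/202  [B, E, A are collinear ∩ DA ⟂ BE]
2. A_y = 2209/202  [B, E, A are collinear ∩ DA ⟂ BE]
   → A = (2395/202, 2209/202)
3. C_x = 63960/64741  [E, D, C are collinear ∩ AC ⟂ ED]
4. C_y = 1641133/129482  [E, D, C are collinear ∩ AC ⟂ ED]
   → C = (63960/64741, 1641133/129482)

A = (2395/202, 2209/202)
C = (63960/64741, 1641133/129482)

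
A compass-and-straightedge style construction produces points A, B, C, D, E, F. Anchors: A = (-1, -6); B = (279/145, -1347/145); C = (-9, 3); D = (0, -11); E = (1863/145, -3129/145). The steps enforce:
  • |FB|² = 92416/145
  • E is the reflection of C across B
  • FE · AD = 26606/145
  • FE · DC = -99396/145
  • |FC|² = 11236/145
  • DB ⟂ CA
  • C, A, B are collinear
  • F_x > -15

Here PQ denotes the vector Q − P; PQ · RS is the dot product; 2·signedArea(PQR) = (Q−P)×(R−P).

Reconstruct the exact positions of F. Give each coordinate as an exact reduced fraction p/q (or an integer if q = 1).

1. F_x = -2153/145  [FE · DC = -99396/145 ∩ FE · AD = 26606/145]
2. F_y = 1389/145  [FE · DC = -99396/145 ∩ FE · AD = 26606/145]
   → F = (-2153/145, 1389/145)

F = (-2153/145, 1389/145)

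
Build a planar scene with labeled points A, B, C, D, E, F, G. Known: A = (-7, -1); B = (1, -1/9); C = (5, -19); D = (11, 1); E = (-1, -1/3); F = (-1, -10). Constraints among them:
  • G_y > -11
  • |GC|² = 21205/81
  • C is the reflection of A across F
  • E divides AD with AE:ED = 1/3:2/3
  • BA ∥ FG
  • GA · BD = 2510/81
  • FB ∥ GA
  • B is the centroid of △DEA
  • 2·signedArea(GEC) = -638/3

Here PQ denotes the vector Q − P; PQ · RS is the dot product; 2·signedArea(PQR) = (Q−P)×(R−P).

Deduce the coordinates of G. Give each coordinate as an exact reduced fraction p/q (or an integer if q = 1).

G = (-9, -98/9)

1. G_x = -9  [FB ∥ GA ∩ BA ∥ FG]
2. G_y = -98/9  [FB ∥ GA ∩ BA ∥ FG]
   → G = (-9, -98/9)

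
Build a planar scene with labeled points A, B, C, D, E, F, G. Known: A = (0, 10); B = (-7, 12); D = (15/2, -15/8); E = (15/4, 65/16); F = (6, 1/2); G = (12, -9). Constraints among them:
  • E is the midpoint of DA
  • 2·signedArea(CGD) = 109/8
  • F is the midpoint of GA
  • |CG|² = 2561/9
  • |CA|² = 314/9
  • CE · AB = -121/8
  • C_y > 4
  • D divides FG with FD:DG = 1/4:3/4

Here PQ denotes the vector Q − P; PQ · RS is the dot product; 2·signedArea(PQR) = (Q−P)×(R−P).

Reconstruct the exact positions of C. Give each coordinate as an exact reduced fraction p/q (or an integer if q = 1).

1. C_x = 5/3  [CE · AB = -121/8 ∩ 2·signedArea(CGD) = 109/8]
2. C_y = 13/3  [CE · AB = -121/8 ∩ 2·signedArea(CGD) = 109/8]
   → C = (5/3, 13/3)

C = (5/3, 13/3)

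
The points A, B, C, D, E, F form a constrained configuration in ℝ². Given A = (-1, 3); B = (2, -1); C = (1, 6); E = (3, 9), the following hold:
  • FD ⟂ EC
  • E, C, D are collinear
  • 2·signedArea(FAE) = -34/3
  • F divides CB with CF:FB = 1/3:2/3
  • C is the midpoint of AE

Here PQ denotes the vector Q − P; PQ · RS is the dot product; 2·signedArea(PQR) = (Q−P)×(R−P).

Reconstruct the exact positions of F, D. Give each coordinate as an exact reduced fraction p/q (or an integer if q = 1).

D = (1/39, 59/13)
F = (4/3, 11/3)

1. F_x = 4/3  [F divides CB with CF:FB = 1/3:2/3]
2. F_y = 11/3  [F divides CB with CF:FB = 1/3:2/3]
   → F = (4/3, 11/3)
3. D_x = 1/39  [E, C, D are collinear ∩ FD ⟂ EC]
4. D_y = 59/13  [E, C, D are collinear ∩ FD ⟂ EC]
   → D = (1/39, 59/13)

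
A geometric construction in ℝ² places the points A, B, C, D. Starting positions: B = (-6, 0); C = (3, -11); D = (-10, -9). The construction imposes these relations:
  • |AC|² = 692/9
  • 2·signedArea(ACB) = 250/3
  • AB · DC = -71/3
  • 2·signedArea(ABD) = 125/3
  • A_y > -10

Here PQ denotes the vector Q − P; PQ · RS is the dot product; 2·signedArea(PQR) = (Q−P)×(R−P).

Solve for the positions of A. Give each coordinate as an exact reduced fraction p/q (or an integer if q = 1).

A = (-17/3, -29/3)

1. A_x = -17/3  [2·signedArea(ACB) = 250/3 ∩ 2·signedArea(ABD) = 125/3]
2. A_y = -29/3  [2·signedArea(ACB) = 250/3 ∩ 2·signedArea(ABD) = 125/3]
   → A = (-17/3, -29/3)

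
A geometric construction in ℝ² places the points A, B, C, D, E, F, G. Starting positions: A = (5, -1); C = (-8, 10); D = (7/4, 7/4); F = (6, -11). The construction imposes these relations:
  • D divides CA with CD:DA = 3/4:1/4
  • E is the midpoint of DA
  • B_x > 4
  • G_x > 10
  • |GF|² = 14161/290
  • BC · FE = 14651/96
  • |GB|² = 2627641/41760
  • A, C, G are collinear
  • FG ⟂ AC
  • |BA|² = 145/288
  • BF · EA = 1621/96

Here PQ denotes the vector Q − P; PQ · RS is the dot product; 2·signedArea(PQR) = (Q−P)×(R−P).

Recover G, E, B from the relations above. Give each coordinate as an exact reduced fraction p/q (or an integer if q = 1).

B = (107/24, -13/24)
E = (27/8, 3/8)
G = (3049/290, -1643/290)

1. G_x = 3049/290  [A, C, G are collinear ∩ FG ⟂ AC]
2. G_y = -1643/290  [A, C, G are collinear ∩ FG ⟂ AC]
   → G = (3049/290, -1643/290)
3. E_x = 27/8  [E is the midpoint of DA]
4. E_y = 3/8  [E is the midpoint of DA]
   → E = (27/8, 3/8)
5. B_x = 107/24  [BC · FE = 14651/96 ∩ BF · EA = 1621/96]
6. B_y = -13/24  [BC · FE = 14651/96 ∩ BF · EA = 1621/96]
   → B = (107/24, -13/24)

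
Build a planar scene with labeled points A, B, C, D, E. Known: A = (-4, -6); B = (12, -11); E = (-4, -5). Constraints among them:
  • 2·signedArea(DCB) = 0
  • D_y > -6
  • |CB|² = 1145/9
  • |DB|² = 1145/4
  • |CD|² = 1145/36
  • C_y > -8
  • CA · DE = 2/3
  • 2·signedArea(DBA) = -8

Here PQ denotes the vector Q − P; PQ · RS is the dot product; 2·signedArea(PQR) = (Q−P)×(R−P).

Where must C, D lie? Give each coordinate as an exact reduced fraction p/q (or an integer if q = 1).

C = (4/3, -22/3)
D = (-4, -11/2)

1. D_x = -4  [line -5·x + -16·y + -108 = 0 ∩ |DB|² = 1145/4]
2. D_y = -11/2  [line -5·x + -16·y + -108 = 0 ∩ |DB|² = 1145/4]
   → D = (-4, -11/2)
3. C_x = 4/3  [CA · DE = 2/3 ∩ 2·signedArea(DCB) = 0]
4. C_y = -22/3  [CA · DE = 2/3 ∩ 2·signedArea(DCB) = 0]
   → C = (4/3, -22/3)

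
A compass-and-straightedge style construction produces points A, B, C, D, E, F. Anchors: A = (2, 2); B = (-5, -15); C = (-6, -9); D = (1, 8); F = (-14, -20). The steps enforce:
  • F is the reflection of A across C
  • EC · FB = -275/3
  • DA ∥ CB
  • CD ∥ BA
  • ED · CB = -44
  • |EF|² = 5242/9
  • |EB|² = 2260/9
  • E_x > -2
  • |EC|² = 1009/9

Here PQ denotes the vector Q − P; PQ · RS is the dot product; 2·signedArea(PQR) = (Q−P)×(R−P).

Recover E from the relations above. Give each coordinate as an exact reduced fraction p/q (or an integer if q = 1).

1. E_x = -1  [EC · FB = -275/3 ∩ ED · CB = -44]
2. E_y = 1/3  [EC · FB = -275/3 ∩ ED · CB = -44]
   → E = (-1, 1/3)

E = (-1, 1/3)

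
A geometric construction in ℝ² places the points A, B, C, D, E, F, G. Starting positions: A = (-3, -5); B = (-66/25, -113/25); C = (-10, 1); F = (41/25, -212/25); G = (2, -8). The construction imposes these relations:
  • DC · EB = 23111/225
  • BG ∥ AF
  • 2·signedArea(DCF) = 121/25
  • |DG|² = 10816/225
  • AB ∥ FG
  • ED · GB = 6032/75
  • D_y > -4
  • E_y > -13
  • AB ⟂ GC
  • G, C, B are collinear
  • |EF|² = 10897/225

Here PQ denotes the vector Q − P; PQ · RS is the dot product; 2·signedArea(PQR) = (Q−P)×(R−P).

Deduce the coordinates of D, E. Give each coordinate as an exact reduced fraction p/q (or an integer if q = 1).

D = (-266/75, -96/25)
E = (566/75, -304/25)

1. D_x = -266/75  [line 237/25·x + 291/25·y + 1958/25 = 0 ∩ |DG|² = 10816/225]
2. D_y = -96/25  [line 237/25·x + 291/25·y + 1958/25 = 0 ∩ |DG|² = 10816/225]
   → D = (-266/75, -96/25)
3. E_x = 566/75  [line 116/25·x + -87/25·y + -232/3 = 0 ∩ |EF|² = 10897/225]
4. E_y = -304/25  [line 116/25·x + -87/25·y + -232/3 = 0 ∩ |EF|² = 10897/225]
   → E = (566/75, -304/25)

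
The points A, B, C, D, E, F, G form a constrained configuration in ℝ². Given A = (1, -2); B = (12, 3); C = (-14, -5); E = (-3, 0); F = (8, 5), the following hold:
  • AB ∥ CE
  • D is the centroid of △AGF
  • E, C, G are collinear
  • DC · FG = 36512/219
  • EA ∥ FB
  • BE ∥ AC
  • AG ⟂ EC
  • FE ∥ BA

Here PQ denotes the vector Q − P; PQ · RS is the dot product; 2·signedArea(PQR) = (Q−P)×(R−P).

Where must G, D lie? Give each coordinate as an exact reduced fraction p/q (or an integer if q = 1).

1. G_x = -32/73  [E, C, G are collinear ∩ AG ⟂ EC]
2. G_y = 85/73  [E, C, G are collinear ∩ AG ⟂ EC]
   → G = (-32/73, 85/73)
3. D_x = 625/219  [D is the centroid of △AGF]
4. D_y = 304/219  [D is the centroid of △AGF]
   → D = (625/219, 304/219)

D = (625/219, 304/219)
G = (-32/73, 85/73)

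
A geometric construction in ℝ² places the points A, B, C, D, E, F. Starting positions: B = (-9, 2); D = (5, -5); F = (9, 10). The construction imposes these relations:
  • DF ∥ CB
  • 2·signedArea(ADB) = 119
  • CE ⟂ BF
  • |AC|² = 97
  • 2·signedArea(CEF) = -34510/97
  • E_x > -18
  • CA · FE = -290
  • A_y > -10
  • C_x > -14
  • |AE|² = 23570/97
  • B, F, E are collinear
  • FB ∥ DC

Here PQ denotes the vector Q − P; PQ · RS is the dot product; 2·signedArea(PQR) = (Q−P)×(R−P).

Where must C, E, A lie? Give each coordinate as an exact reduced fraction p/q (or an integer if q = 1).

1. C_x = -13  [DF ∥ CB ∩ FB ∥ DC]
2. C_y = -13  [DF ∥ CB ∩ FB ∥ DC]
   → C = (-13, -13)
3. E_x = -1737/97  [B, F, E are collinear ∩ CE ⟂ BF]
4. E_y = -190/97  [B, F, E are collinear ∩ CE ⟂ BF]
   → E = (-1737/97, -190/97)
5. A_x = -4  [2·signedArea(ADB) = 119 ∩ CA · FE = -290]
6. A_y = -9  [2·signedArea(ADB) = 119 ∩ CA · FE = -290]
   → A = (-4, -9)

A = (-4, -9)
C = (-13, -13)
E = (-1737/97, -190/97)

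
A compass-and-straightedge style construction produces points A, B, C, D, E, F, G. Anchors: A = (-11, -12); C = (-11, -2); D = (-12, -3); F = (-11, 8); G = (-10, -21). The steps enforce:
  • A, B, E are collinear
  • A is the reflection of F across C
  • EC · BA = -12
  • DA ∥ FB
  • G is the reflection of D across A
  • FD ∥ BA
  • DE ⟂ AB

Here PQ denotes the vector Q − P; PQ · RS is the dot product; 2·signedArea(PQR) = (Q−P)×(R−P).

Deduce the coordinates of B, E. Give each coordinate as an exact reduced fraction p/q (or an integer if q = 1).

B = (-10, -1)
E = (-622/61, -193/61)

1. B_x = -10  [FD ∥ BA ∩ DA ∥ FB]
2. B_y = -1  [FD ∥ BA ∩ DA ∥ FB]
   → B = (-10, -1)
3. E_x = -622/61  [A, B, E are collinear ∩ DE ⟂ AB]
4. E_y = -193/61  [A, B, E are collinear ∩ DE ⟂ AB]
   → E = (-622/61, -193/61)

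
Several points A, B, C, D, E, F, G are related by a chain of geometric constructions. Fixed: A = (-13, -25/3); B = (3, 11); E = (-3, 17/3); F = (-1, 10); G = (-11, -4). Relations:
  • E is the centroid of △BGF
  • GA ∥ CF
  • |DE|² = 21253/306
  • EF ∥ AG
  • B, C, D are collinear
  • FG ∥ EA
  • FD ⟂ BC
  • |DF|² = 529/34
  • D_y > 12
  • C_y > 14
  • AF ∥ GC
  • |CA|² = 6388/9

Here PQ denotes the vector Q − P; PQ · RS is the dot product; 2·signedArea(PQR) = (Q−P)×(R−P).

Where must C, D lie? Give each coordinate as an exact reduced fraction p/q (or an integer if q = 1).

1. C_x = 1  [GA ∥ CF ∩ AF ∥ GC]
2. C_y = 43/3  [GA ∥ CF ∩ AF ∥ GC]
   → C = (1, 43/3)
3. D_x = 81/34  [B, C, D are collinear ∩ FD ⟂ BC]
4. D_y = 409/34  [B, C, D are collinear ∩ FD ⟂ BC]
   → D = (81/34, 409/34)

C = (1, 43/3)
D = (81/34, 409/34)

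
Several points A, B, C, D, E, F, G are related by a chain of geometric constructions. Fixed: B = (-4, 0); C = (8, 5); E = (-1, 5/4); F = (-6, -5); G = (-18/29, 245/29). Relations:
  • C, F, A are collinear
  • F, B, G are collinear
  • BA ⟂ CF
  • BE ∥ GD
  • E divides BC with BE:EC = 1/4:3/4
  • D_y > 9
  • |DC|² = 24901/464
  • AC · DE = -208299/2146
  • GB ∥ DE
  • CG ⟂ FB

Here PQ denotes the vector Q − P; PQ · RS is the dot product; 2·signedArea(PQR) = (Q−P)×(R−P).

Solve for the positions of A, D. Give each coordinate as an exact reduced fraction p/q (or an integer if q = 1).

1. A_x = -171/74  [C, F, A are collinear ∩ BA ⟂ CF]
2. A_y = -175/74  [C, F, A are collinear ∩ BA ⟂ CF]
   → A = (-171/74, -175/74)
3. D_x = 69/29  [GB ∥ DE ∩ BE ∥ GD]
4. D_y = 1125/116  [GB ∥ DE ∩ BE ∥ GD]
   → D = (69/29, 1125/116)

A = (-171/74, -175/74)
D = (69/29, 1125/116)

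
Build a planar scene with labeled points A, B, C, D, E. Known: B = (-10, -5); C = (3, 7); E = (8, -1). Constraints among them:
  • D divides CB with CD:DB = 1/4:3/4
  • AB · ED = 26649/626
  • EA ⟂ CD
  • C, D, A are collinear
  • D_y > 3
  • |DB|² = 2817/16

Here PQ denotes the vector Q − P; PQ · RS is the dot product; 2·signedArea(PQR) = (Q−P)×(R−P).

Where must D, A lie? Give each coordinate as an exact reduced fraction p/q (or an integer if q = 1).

1. D_x = -1/4  [D divides CB with CD:DB = 1/4:3/4]
2. D_y = 4  [D divides CB with CD:DB = 1/4:3/4]
   → D = (-1/4, 4)
3. A_x = 536/313  [C, D, A are collinear ∩ EA ⟂ CD]
4. A_y = 1819/313  [C, D, A are collinear ∩ EA ⟂ CD]
   → A = (536/313, 1819/313)

A = (536/313, 1819/313)
D = (-1/4, 4)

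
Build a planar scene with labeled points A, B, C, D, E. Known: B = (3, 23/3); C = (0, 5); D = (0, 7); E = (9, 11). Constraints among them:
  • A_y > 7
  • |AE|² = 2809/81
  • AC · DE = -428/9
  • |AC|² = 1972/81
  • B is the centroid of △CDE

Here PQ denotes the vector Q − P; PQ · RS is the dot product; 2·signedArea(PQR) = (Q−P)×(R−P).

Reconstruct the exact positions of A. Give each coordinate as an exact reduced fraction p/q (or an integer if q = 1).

1. A_x = 4  [line -9·x + -4·y + 608/9 = 0 ∩ |AC|² = 1972/81]
2. A_y = 71/9  [line -9·x + -4·y + 608/9 = 0 ∩ |AC|² = 1972/81]
   → A = (4, 71/9)

A = (4, 71/9)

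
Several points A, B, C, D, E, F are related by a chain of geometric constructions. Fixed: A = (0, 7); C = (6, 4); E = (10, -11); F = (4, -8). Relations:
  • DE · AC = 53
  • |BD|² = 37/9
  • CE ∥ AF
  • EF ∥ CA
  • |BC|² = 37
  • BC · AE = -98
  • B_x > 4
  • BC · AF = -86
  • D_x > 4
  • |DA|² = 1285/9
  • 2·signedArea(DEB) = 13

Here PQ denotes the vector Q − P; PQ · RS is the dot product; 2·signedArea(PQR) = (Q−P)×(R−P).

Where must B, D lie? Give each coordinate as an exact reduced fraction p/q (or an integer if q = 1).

1. B_x = 5  [BC · AF = -86 ∩ BC · AE = -98]
2. B_y = -2  [BC · AF = -86 ∩ BC · AE = -98]
   → B = (5, -2)
3. D_x = 14/3  [2·signedArea(DEB) = 13 ∩ DE · AC = 53]
4. D_y = -4  [2·signedArea(DEB) = 13 ∩ DE · AC = 53]
   → D = (14/3, -4)

B = (5, -2)
D = (14/3, -4)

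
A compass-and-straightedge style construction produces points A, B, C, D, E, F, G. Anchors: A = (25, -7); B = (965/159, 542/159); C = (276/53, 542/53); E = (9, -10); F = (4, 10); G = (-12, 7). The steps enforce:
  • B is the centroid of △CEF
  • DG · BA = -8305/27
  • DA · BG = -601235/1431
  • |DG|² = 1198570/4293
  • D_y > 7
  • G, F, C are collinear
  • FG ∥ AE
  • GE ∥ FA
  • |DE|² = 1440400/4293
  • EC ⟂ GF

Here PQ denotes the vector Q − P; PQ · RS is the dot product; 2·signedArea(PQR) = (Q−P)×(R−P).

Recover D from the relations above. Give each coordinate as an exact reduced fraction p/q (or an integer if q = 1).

1. D_x = 2237/477  [DG · BA = -8305/27 ∩ DA · BG = -601235/1431]
2. D_y = 3722/477  [DG · BA = -8305/27 ∩ DA · BG = -601235/1431]
   → D = (2237/477, 3722/477)

D = (2237/477, 3722/477)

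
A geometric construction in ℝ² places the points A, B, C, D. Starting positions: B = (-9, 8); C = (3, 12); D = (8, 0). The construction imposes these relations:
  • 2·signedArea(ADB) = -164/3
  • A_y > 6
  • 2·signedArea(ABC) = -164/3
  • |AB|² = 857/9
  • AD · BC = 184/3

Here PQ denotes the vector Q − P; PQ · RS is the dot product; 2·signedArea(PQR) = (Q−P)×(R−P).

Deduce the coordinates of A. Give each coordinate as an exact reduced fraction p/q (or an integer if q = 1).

1. A_x = 2/3  [2·signedArea(ABC) = -164/3 ∩ AD · BC = 184/3]
2. A_y = 20/3  [2·signedArea(ABC) = -164/3 ∩ AD · BC = 184/3]
   → A = (2/3, 20/3)

A = (2/3, 20/3)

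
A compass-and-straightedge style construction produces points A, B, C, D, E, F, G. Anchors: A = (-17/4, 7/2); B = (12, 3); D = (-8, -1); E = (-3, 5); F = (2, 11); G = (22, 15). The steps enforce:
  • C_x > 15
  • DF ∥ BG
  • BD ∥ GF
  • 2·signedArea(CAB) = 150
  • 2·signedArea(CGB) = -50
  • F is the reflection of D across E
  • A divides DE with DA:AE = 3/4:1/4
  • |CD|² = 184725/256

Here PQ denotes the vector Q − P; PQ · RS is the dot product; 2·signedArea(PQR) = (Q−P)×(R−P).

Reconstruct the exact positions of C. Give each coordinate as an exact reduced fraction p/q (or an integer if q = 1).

C = (247/16, 97/8)

1. C_x = 247/16  [2·signedArea(CAB) = 150 ∩ 2·signedArea(CGB) = -50]
2. C_y = 97/8  [2·signedArea(CAB) = 150 ∩ 2·signedArea(CGB) = -50]
   → C = (247/16, 97/8)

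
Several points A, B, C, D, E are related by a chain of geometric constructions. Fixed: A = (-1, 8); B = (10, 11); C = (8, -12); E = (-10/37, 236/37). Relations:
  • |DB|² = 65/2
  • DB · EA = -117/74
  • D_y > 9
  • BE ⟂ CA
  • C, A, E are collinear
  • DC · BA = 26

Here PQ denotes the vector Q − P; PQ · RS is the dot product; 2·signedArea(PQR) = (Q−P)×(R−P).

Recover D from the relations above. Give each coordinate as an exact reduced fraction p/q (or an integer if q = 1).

D = (9/2, 19/2)

1. D_x = 9/2  [DB · EA = -117/74 ∩ DC · BA = 26]
2. D_y = 19/2  [DB · EA = -117/74 ∩ DC · BA = 26]
   → D = (9/2, 19/2)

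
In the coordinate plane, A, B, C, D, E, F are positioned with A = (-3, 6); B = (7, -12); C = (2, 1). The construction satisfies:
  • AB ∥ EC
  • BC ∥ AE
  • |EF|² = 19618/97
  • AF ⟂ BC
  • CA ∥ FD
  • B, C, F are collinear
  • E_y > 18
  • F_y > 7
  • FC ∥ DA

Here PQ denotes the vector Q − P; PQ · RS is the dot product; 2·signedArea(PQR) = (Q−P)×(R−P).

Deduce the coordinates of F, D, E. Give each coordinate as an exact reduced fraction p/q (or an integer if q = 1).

D = (-516/97, 1167/97)
E = (-8, 19)
F = (-31/97, 682/97)

1. F_x = -31/97  [B, C, F are collinear ∩ AF ⟂ BC]
2. F_y = 682/97  [B, C, F are collinear ∩ AF ⟂ BC]
   → F = (-31/97, 682/97)
3. D_x = -516/97  [FC ∥ DA ∩ CA ∥ FD]
4. D_y = 1167/97  [FC ∥ DA ∩ CA ∥ FD]
   → D = (-516/97, 1167/97)
5. E_x = -8  [AB ∥ EC ∩ BC ∥ AE]
6. E_y = 19  [AB ∥ EC ∩ BC ∥ AE]
   → E = (-8, 19)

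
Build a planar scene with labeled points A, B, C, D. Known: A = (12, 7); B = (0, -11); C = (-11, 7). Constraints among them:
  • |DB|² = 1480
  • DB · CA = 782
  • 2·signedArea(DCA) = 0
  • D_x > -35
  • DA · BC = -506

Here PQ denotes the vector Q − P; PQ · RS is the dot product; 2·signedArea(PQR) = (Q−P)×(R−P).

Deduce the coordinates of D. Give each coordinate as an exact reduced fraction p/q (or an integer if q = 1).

D = (-34, 7)

1. D_x = -34  [2·signedArea(DCA) = 0 ∩ DB · CA = 782]
2. D_y = 7  [2·signedArea(DCA) = 0 ∩ DB · CA = 782]
   → D = (-34, 7)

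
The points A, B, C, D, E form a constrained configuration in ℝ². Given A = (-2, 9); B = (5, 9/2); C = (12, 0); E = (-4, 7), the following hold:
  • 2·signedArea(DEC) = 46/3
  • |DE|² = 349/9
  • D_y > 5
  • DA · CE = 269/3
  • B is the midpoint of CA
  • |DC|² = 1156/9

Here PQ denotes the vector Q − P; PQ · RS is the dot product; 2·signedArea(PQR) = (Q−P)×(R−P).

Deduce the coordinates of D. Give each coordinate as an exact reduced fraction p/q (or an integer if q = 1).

D = (2, 16/3)

1. D_x = 2  [2·signedArea(DEC) = 46/3 ∩ DA · CE = 269/3]
2. D_y = 16/3  [2·signedArea(DEC) = 46/3 ∩ DA · CE = 269/3]
   → D = (2, 16/3)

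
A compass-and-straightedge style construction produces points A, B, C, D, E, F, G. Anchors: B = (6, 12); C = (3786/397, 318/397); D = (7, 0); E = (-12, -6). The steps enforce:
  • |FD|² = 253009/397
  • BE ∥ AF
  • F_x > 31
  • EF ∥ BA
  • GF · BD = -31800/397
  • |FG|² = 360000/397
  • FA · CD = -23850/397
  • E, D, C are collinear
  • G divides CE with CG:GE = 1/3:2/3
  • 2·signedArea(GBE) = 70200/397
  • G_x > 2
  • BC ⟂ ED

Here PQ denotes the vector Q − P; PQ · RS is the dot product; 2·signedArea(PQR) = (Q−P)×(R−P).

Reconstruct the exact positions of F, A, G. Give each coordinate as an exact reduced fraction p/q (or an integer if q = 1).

A = (19482/397, 10164/397)
F = (12336/397, 3018/397)
G = (936/397, -582/397)

1. G_x = 936/397  [G divides CE with CG:GE = 1/3:2/3]
2. G_y = -582/397  [G divides CE with CG:GE = 1/3:2/3]
   → G = (936/397, -582/397)
3. F_x = 12336/397  [line 1·x + -12·y + 23880/397 = 0 ∩ |FG|² = 360000/397]
4. F_y = 3018/397  [line 1·x + -12·y + 23880/397 = 0 ∩ |FG|² = 360000/397]
   → F = (12336/397, 3018/397)
5. A_x = 19482/397  [FA · CD = -23850/397 ∩ BE ∥ AF]
6. A_y = 10164/397  [FA · CD = -23850/397 ∩ BE ∥ AF]
   → A = (19482/397, 10164/397)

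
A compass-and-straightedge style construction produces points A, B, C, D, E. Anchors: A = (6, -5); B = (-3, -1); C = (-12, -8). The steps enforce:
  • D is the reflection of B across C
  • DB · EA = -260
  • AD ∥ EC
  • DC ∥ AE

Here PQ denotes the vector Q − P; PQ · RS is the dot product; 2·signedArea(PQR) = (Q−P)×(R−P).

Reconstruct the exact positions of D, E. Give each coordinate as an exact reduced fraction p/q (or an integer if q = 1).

D = (-21, -15)
E = (15, 2)

1. D_x = -21  [D is the reflection of B across C]
2. D_y = -15  [D is the reflection of B across C]
   → D = (-21, -15)
3. E_x = 15  [AD ∥ EC ∩ DC ∥ AE]
4. E_y = 2  [AD ∥ EC ∩ DC ∥ AE]
   → E = (15, 2)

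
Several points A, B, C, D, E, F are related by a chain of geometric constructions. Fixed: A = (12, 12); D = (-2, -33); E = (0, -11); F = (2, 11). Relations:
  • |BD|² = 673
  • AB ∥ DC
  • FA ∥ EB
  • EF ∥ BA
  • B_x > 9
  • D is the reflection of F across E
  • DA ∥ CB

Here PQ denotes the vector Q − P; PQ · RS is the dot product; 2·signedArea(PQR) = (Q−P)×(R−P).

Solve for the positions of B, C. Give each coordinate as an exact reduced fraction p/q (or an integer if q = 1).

1. B_x = 10  [EF ∥ BA ∩ FA ∥ EB]
2. B_y = -10  [EF ∥ BA ∩ FA ∥ EB]
   → B = (10, -10)
3. C_x = -4  [DA ∥ CB ∩ AB ∥ DC]
4. C_y = -55  [DA ∥ CB ∩ AB ∥ DC]
   → C = (-4, -55)

B = (10, -10)
C = (-4, -55)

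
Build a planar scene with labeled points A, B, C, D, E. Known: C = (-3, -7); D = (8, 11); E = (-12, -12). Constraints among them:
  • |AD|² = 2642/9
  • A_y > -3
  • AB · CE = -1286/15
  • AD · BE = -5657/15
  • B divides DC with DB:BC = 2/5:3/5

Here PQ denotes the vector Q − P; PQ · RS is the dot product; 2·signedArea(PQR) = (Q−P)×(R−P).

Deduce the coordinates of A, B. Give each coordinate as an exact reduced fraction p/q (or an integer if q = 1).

1. B_x = 18/5  [B divides DC with DB:BC = 2/5:3/5]
2. B_y = 19/5  [B divides DC with DB:BC = 2/5:3/5]
   → B = (18/5, 19/5)
3. A_x = -7/3  [AB · CE = -1286/15 ∩ AD · BE = -5657/15]
4. A_y = -8/3  [AB · CE = -1286/15 ∩ AD · BE = -5657/15]
   → A = (-7/3, -8/3)

A = (-7/3, -8/3)
B = (18/5, 19/5)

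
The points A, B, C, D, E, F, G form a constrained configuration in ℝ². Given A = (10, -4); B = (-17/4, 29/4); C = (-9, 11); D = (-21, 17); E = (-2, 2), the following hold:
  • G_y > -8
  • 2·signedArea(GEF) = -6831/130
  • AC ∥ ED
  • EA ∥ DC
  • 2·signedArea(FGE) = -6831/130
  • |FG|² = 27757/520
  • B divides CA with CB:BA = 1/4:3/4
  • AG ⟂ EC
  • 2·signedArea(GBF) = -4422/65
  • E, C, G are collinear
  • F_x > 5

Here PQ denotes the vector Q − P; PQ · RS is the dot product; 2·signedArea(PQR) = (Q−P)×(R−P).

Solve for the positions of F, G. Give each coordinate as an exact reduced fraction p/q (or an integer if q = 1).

1. G_x = 353/65  [E, C, G are collinear ∩ AG ⟂ EC]
2. G_y = -491/65  [E, C, G are collinear ∩ AG ⟂ EC]
   → G = (353/65, -491/65)
3. F_x = 21/4  [2·signedArea(FGE) = -6831/130 ∩ 2·signedArea(GBF) = -4422/65]
4. F_y = -1/4  [2·signedArea(FGE) = -6831/130 ∩ 2·signedArea(GBF) = -4422/65]
   → F = (21/4, -1/4)

F = (21/4, -1/4)
G = (353/65, -491/65)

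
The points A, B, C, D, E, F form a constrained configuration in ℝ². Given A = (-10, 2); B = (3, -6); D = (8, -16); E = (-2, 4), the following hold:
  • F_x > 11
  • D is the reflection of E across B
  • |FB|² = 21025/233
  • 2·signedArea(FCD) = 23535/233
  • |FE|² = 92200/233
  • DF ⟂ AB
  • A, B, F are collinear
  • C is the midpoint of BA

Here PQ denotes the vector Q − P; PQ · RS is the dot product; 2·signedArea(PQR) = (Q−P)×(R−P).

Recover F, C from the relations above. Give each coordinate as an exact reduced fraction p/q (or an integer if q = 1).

C = (-7/2, -2)
F = (2584/233, -2558/233)

1. F_x = 2584/233  [A, B, F are collinear ∩ DF ⟂ AB]
2. F_y = -2558/233  [A, B, F are collinear ∩ DF ⟂ AB]
   → F = (2584/233, -2558/233)
3. C_x = -7/2  [C is the midpoint of BA]
4. C_y = -2  [C is the midpoint of BA]
   → C = (-7/2, -2)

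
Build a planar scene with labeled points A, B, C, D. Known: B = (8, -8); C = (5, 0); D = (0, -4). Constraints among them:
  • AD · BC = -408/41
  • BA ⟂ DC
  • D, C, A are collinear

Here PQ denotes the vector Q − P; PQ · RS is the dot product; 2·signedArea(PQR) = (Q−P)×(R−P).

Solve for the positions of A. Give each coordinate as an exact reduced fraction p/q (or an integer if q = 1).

1. A_x = 120/41  [D, C, A are collinear ∩ BA ⟂ DC]
2. A_y = -68/41  [D, C, A are collinear ∩ BA ⟂ DC]
   → A = (120/41, -68/41)

A = (120/41, -68/41)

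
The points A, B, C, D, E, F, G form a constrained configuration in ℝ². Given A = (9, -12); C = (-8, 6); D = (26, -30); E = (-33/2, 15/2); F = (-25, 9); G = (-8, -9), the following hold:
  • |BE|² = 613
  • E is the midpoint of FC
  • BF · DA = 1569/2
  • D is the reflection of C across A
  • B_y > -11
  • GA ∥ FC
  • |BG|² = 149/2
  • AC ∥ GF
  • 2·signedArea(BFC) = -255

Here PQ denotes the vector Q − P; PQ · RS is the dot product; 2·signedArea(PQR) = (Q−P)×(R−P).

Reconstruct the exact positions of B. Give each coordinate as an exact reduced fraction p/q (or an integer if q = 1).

B = (1/2, -21/2)

1. B_x = 1/2  [BF · DA = 1569/2 ∩ 2·signedArea(BFC) = -255]
2. B_y = -21/2  [BF · DA = 1569/2 ∩ 2·signedArea(BFC) = -255]
   → B = (1/2, -21/2)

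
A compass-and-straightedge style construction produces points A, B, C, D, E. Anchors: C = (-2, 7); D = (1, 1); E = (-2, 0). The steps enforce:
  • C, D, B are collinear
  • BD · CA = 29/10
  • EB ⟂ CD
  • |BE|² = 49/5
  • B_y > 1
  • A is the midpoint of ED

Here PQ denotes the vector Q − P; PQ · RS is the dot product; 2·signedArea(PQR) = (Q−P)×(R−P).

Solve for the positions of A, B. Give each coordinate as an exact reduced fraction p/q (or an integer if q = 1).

A = (-1/2, 1/2)
B = (4/5, 7/5)

1. A_x = -1/2  [A is the midpoint of ED]
2. A_y = 1/2  [A is the midpoint of ED]
   → A = (-1/2, 1/2)
3. B_x = 4/5  [C, D, B are collinear ∩ EB ⟂ CD]
4. B_y = 7/5  [C, D, B are collinear ∩ EB ⟂ CD]
   → B = (4/5, 7/5)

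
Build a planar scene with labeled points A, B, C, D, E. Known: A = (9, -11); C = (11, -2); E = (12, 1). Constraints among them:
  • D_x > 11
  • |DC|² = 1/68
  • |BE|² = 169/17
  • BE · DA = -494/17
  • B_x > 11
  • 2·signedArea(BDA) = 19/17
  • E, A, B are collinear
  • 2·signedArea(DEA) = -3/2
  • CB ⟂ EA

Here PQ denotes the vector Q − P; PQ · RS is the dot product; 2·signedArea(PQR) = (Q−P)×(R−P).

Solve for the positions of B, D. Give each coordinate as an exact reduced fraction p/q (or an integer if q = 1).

B = (191/17, -35/17)
D = (189/17, -69/34)

1. B_x = 191/17  [E, A, B are collinear ∩ CB ⟂ EA]
2. B_y = -35/17  [E, A, B are collinear ∩ CB ⟂ EA]
   → B = (191/17, -35/17)
3. D_x = 189/17  [2·signedArea(DEA) = -3/2 ∩ BE · DA = -494/17]
4. D_y = -69/34  [2·signedArea(DEA) = -3/2 ∩ BE · DA = -494/17]
   → D = (189/17, -69/34)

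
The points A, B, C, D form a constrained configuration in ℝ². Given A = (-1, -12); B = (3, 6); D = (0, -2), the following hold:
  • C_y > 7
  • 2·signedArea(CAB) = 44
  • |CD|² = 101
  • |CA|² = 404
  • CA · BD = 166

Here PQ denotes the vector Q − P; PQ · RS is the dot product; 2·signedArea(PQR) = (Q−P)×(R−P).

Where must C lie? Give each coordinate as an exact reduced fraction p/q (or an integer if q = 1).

1. C_x = 1  [2·signedArea(CAB) = 44 ∩ CA · BD = 166]
2. C_y = 8  [2·signedArea(CAB) = 44 ∩ CA · BD = 166]
   → C = (1, 8)

C = (1, 8)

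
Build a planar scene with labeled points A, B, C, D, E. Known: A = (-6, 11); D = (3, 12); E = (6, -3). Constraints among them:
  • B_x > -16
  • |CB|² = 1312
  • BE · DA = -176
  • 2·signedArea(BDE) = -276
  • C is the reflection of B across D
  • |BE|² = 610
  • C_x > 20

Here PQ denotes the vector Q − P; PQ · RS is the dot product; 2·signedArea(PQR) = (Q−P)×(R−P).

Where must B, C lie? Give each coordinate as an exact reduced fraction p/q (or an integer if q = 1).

B = (-15, 10)
C = (21, 14)

1. B_x = -15  [2·signedArea(BDE) = -276 ∩ BE · DA = -176]
2. B_y = 10  [2·signedArea(BDE) = -276 ∩ BE · DA = -176]
   → B = (-15, 10)
3. C_x = 21  [C is the reflection of B across D]
4. C_y = 14  [C is the reflection of B across D]
   → C = (21, 14)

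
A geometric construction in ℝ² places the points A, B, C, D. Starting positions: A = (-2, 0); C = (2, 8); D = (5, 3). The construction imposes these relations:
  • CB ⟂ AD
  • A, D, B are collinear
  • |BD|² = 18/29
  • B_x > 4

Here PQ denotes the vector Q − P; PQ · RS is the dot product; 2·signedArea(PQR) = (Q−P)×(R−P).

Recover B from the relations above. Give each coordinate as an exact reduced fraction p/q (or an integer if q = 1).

B = (124/29, 78/29)

1. B_x = 124/29  [A, D, B are collinear ∩ CB ⟂ AD]
2. B_y = 78/29  [A, D, B are collinear ∩ CB ⟂ AD]
   → B = (124/29, 78/29)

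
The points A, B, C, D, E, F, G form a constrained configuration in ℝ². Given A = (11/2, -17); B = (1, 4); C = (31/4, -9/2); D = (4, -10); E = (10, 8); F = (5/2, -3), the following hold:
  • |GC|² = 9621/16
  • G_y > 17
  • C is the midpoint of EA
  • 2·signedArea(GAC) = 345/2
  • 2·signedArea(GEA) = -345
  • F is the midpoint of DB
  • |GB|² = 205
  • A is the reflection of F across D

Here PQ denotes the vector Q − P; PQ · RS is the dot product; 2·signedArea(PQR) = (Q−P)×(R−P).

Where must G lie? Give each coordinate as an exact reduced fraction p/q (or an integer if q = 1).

G = (-2, 18)

1. G_x = -2  [line -25/2·x + 9/4·y + -131/2 = 0 ∩ |GB|² = 205]
2. G_y = 18  [line -25/2·x + 9/4·y + -131/2 = 0 ∩ |GB|² = 205]
   → G = (-2, 18)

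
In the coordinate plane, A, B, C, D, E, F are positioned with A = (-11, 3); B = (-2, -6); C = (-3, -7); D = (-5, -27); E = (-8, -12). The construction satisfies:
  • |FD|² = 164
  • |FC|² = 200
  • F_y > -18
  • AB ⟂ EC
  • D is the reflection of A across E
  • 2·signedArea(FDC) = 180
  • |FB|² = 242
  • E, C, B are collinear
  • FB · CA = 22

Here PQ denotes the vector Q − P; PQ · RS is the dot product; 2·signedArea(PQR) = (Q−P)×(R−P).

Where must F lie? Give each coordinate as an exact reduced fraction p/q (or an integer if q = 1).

F = (-13, -17)

1. F_x = -13  [2·signedArea(FDC) = 180 ∩ FB · CA = 22]
2. F_y = -17  [2·signedArea(FDC) = 180 ∩ FB · CA = 22]
   → F = (-13, -17)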